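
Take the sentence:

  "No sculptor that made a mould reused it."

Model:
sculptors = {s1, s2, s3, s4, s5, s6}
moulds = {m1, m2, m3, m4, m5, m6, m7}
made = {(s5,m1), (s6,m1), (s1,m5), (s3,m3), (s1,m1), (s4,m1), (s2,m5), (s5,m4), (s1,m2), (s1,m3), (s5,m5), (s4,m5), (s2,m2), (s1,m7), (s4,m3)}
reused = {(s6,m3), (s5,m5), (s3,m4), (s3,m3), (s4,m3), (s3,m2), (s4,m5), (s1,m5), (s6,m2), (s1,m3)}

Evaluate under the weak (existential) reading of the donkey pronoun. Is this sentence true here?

"it" takes "a mould" as antecedent — a donkey pronoun bound across the clause boundary.
Truth condition: for no (s,m) with made(s,m) does reused(s,m) hold.
Restrictor pairs — does the scope hold? (s1,m1):fails  (s1,m2):fails  (s1,m3):holds  (s1,m5):holds  (s1,m7):fails  (s2,m2):fails  (s2,m5):fails  (s3,m3):holds  (s4,m1):fails  (s4,m3):holds  (s4,m5):holds  (s5,m1):fails  (s5,m4):fails  (s5,m5):holds  (s6,m1):fails
Scope holds for 6 pair(s), so the sentence is false.

False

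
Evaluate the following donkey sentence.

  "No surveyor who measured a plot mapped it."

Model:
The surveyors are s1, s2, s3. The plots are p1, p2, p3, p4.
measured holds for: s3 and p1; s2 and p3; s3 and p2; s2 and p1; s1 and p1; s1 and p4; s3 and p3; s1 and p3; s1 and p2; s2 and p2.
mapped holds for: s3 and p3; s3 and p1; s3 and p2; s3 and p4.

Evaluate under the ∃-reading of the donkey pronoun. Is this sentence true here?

"it" takes "a plot" as antecedent — a donkey pronoun bound across the clause boundary.
Truth condition: for no (s,p) with measured(s,p) does mapped(s,p) hold.
Restrictor pairs — does the scope hold? (s1,p1):fails  (s1,p2):fails  (s1,p3):fails  (s1,p4):fails  (s2,p1):fails  (s2,p2):fails  (s2,p3):fails  (s3,p1):holds  (s3,p2):holds  (s3,p3):holds
Scope holds for 3 pair(s), so the sentence is false.

False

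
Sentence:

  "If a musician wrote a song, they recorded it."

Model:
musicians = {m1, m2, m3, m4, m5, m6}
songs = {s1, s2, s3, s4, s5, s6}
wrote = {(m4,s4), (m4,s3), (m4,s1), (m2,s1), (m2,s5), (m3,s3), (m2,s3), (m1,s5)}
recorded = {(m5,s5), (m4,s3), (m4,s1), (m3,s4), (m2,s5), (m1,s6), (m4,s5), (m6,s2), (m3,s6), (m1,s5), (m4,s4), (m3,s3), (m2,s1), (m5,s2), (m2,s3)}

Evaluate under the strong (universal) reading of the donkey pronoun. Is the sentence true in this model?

"it" takes "a song" as antecedent — a donkey pronoun bound across the clause boundary.
Strong reading: for every (m,s) with wrote(m,s), recorded(m,s).
Restrictor pairs: (m1,s5) ✓  (m2,s1) ✓  (m2,s3) ✓  (m2,s5) ✓  (m3,s3) ✓  (m4,s1) ✓  (m4,s3) ✓  (m4,s4) ✓
Every restrictor pair satisfies the scope.

True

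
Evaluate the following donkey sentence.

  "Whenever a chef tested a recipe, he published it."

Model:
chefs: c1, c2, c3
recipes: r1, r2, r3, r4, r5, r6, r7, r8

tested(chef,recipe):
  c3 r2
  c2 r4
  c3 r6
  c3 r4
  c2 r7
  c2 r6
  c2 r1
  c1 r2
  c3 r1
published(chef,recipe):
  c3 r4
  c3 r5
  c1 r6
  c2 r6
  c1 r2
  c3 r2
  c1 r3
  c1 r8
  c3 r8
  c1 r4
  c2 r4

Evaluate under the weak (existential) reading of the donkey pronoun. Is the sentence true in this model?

True

"it" takes "a recipe" as antecedent — a donkey pronoun bound across the clause boundary.
Weak reading: every chef c with some tested-recipe has at least one tested-recipe r such that published(c,r).
Per chef: c1:✓  c2:✓  c3:✓
Every chef in the restrictor has a witness.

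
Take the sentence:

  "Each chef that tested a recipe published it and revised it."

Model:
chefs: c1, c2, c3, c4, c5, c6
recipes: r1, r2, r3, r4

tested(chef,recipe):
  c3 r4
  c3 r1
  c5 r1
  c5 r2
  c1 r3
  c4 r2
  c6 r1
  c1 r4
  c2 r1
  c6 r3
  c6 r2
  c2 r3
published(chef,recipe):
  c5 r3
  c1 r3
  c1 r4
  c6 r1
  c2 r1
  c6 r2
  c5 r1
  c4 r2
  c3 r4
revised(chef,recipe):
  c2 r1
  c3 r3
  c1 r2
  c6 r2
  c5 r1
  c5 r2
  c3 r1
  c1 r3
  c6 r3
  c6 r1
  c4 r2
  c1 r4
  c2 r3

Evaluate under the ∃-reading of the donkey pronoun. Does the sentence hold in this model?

"it" takes "a recipe" as antecedent — a donkey pronoun bound across the clause boundary.
Weak reading: every chef c with some tested-recipe has at least one tested-recipe r such that published(c,r) ∧ revised(c,r).
Per chef: c1:✓  c2:✓  c3:✗  c4:✓  c5:✓  c6:✓
c3 has no witness among its tested-recipes.

False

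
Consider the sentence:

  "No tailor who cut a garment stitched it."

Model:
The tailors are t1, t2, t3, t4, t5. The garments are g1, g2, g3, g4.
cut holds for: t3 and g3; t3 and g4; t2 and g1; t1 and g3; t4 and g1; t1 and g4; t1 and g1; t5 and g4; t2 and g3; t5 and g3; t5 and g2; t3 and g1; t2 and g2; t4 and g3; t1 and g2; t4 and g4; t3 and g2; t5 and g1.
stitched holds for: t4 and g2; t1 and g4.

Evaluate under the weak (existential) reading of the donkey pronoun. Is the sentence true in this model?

"it" takes "a garment" as antecedent — a donkey pronoun bound across the clause boundary.
Truth condition: for no (t,g) with cut(t,g) does stitched(t,g) hold.
Restrictor pairs — does the scope hold? (t1,g1):fails  (t1,g2):fails  (t1,g3):fails  (t1,g4):holds  (t2,g1):fails  (t2,g2):fails  (t2,g3):fails  (t3,g1):fails  (t3,g2):fails  (t3,g3):fails  (t3,g4):fails  (t4,g1):fails  (t4,g3):fails  (t4,g4):fails  (t5,g1):fails  (t5,g2):fails  (t5,g3):fails  (t5,g4):fails
Scope holds for 1 pair(s), so the sentence is false.

False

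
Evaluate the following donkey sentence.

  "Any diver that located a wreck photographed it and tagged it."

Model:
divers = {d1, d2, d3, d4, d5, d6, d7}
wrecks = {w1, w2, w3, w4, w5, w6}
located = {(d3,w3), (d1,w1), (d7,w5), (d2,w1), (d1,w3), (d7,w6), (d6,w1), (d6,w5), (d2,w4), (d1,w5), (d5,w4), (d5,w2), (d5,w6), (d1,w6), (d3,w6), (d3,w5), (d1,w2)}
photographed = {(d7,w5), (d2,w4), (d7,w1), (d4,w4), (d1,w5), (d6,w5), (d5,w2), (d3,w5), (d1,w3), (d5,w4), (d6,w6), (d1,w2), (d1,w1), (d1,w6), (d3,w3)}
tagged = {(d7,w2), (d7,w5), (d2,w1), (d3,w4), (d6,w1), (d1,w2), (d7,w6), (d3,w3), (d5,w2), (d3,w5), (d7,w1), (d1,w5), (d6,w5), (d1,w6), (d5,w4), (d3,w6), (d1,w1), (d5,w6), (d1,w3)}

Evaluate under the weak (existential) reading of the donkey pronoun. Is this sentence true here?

False

"it" takes "a wreck" as antecedent — a donkey pronoun bound across the clause boundary.
Weak reading: every diver d with some located-wreck has at least one located-wreck w such that photographed(d,w) ∧ tagged(d,w).
Per diver: d1:✓  d2:✗  d3:✓  d5:✓  d6:✓  d7:✓
d2 has no witness among its located-wrecks.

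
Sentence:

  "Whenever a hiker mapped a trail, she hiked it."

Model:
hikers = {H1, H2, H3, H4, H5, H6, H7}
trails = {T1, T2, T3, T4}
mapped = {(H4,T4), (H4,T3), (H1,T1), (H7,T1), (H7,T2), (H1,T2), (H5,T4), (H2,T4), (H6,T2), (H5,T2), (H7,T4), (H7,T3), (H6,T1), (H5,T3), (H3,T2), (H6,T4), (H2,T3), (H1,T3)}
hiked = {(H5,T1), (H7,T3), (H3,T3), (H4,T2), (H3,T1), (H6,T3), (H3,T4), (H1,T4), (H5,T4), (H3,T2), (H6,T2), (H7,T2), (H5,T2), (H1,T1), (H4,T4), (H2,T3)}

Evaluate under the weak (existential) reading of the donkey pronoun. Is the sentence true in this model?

"it" takes "a trail" as antecedent — a donkey pronoun bound across the clause boundary.
Weak reading: every hiker h with some mapped-trail has at least one mapped-trail t such that hiked(h,t).
Per hiker: H1:✓  H2:✓  H3:✓  H4:✓  H5:✓  H6:✓  H7:✓
Every hiker in the restrictor has a witness.

True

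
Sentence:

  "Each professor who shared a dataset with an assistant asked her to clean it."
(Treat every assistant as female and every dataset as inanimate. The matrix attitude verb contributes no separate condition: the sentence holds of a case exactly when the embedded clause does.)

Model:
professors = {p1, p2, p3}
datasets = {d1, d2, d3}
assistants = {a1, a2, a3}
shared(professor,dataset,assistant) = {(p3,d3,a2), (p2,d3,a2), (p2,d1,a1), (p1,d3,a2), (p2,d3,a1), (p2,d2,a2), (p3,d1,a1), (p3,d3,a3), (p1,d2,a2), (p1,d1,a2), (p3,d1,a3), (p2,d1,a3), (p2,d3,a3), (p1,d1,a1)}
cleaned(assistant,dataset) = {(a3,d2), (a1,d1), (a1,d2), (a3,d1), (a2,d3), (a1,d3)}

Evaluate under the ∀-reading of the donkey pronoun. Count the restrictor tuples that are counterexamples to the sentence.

5

"her" takes "an assistant" as antecedent and "it" takes "a dataset"; both are donkey pronouns co-varying with the restrictor.
Strong reading: for every (p,d,a) with shared(p,d,a), cleaned(a,d).
Restrictor triples: (p1,d1,a1)→cleaned(a1,d1) ✓  (p1,d1,a2)→cleaned(a2,d1) ✗  (p1,d2,a2)→cleaned(a2,d2) ✗  (p1,d3,a2)→cleaned(a2,d3) ✓  (p2,d1,a1)→cleaned(a1,d1) ✓  (p2,d1,a3)→cleaned(a3,d1) ✓  (p2,d2,a2)→cleaned(a2,d2) ✗  (p2,d3,a1)→cleaned(a1,d3) ✓  (p2,d3,a2)→cleaned(a2,d3) ✓  (p2,d3,a3)→cleaned(a3,d3) ✗  (p3,d1,a1)→cleaned(a1,d1) ✓  (p3,d1,a3)→cleaned(a3,d1) ✓  (p3,d3,a2)→cleaned(a2,d3) ✓  (p3,d3,a3)→cleaned(a3,d3) ✗
Counterexamples (restrictor triples failing the scope): 5.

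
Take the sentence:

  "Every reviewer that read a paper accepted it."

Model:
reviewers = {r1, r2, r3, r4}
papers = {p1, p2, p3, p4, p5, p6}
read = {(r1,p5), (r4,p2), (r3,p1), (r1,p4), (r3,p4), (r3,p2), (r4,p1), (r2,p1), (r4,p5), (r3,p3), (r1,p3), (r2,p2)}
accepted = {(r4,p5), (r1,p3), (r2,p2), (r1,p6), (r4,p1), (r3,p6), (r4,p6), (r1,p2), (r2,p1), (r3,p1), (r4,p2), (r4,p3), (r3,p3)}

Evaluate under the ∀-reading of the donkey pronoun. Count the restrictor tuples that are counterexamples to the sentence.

4

"it" takes "a paper" as antecedent — a donkey pronoun bound across the clause boundary.
Strong reading: for every (r,p) with read(r,p), accepted(r,p).
Restrictor pairs: (r1,p3) ✓  (r1,p4) ✗  (r1,p5) ✗  (r2,p1) ✓  (r2,p2) ✓  (r3,p1) ✓  (r3,p2) ✗  (r3,p3) ✓  (r3,p4) ✗  (r4,p1) ✓  (r4,p2) ✓  (r4,p5) ✓
Counterexamples (restrictor pairs failing the scope): 4.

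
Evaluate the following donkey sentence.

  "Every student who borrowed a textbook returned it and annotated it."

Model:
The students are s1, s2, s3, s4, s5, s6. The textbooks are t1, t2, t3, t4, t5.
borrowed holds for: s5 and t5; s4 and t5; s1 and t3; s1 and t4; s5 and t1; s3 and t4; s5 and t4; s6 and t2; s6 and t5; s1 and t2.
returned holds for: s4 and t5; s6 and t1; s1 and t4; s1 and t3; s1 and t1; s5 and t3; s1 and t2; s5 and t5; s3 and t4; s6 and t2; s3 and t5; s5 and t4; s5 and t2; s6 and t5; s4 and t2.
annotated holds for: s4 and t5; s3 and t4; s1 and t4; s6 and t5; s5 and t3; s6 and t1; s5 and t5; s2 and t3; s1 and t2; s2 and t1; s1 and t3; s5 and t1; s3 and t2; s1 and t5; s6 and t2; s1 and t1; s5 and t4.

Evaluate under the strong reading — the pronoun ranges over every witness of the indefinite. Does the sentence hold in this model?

False

"it" takes "a textbook" as antecedent — a donkey pronoun bound across the clause boundary.
Strong reading: for every (s,t) with borrowed(s,t), returned(s,t) ∧ annotated(s,t).
Restrictor pairs: (s1,t2) ✓  (s1,t3) ✓  (s1,t4) ✓  (s3,t4) ✓  (s4,t5) ✓  (s5,t1) ✗  (s5,t4) ✓  (s5,t5) ✓  (s6,t2) ✓  (s6,t5) ✓
Counterexample: (s5,t1) is in borrowed but fails the scope.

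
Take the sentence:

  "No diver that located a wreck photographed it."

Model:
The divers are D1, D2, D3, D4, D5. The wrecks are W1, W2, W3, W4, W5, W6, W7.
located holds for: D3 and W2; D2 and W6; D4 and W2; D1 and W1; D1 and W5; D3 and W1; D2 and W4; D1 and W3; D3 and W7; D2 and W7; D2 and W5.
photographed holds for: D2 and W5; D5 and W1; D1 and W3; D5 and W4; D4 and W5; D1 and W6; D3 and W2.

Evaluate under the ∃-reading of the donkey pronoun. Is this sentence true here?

False

"it" takes "a wreck" as antecedent — a donkey pronoun bound across the clause boundary.
Truth condition: for no (d,w) with located(d,w) does photographed(d,w) hold.
Restrictor pairs — does the scope hold? (D1,W1):fails  (D1,W3):holds  (D1,W5):fails  (D2,W4):fails  (D2,W5):holds  (D2,W6):fails  (D2,W7):fails  (D3,W1):fails  (D3,W2):holds  (D3,W7):fails  (D4,W2):fails
Scope holds for 3 pair(s), so the sentence is false.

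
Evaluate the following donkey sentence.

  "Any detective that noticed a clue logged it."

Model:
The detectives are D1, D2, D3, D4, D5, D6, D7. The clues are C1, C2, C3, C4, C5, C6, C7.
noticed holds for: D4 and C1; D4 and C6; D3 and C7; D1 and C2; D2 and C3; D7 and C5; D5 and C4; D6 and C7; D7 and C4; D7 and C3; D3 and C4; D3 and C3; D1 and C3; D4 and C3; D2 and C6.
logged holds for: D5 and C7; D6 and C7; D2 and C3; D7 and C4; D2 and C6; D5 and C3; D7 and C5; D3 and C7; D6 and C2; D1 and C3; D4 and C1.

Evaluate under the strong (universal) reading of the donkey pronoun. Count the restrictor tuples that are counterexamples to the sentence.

"it" takes "a clue" as antecedent — a donkey pronoun bound across the clause boundary.
Strong reading: for every (d,c) with noticed(d,c), logged(d,c).
Restrictor pairs: (D1,C2) ✗  (D1,C3) ✓  (D2,C3) ✓  (D2,C6) ✓  (D3,C3) ✗  (D3,C4) ✗  (D3,C7) ✓  (D4,C1) ✓  (D4,C3) ✗  (D4,C6) ✗  (D5,C4) ✗  (D6,C7) ✓  (D7,C3) ✗  (D7,C4) ✓  (D7,C5) ✓
Counterexamples (restrictor pairs failing the scope): 7.

7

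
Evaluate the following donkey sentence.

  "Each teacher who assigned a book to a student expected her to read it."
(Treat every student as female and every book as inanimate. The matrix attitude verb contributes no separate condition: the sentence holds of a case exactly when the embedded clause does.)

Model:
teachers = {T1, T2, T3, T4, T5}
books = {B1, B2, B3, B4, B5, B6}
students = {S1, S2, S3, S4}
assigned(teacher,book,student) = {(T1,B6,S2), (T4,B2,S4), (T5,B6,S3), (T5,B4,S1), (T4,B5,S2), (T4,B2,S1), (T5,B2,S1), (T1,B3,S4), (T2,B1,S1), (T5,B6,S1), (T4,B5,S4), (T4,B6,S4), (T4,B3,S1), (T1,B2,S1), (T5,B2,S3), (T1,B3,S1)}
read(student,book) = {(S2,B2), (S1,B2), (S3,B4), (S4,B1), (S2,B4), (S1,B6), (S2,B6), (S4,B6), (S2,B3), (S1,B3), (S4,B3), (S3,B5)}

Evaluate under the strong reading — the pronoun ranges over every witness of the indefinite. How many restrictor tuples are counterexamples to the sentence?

"her" takes "a student" as antecedent and "it" takes "a book"; both are donkey pronouns co-varying with the restrictor.
Strong reading: for every (t,b,s) with assigned(t,b,s), read(s,b).
Restrictor triples: (T1,B2,S1)→read(S1,B2) ✓  (T1,B3,S1)→read(S1,B3) ✓  (T1,B3,S4)→read(S4,B3) ✓  (T1,B6,S2)→read(S2,B6) ✓  (T2,B1,S1)→read(S1,B1) ✗  (T4,B2,S1)→read(S1,B2) ✓  (T4,B2,S4)→read(S4,B2) ✗  (T4,B3,S1)→read(S1,B3) ✓  (T4,B5,S2)→read(S2,B5) ✗  (T4,B5,S4)→read(S4,B5) ✗  (T4,B6,S4)→read(S4,B6) ✓  (T5,B2,S1)→read(S1,B2) ✓  (T5,B2,S3)→read(S3,B2) ✗  (T5,B4,S1)→read(S1,B4) ✗  (T5,B6,S1)→read(S1,B6) ✓  (T5,B6,S3)→read(S3,B6) ✗
Counterexamples (restrictor triples failing the scope): 7.

7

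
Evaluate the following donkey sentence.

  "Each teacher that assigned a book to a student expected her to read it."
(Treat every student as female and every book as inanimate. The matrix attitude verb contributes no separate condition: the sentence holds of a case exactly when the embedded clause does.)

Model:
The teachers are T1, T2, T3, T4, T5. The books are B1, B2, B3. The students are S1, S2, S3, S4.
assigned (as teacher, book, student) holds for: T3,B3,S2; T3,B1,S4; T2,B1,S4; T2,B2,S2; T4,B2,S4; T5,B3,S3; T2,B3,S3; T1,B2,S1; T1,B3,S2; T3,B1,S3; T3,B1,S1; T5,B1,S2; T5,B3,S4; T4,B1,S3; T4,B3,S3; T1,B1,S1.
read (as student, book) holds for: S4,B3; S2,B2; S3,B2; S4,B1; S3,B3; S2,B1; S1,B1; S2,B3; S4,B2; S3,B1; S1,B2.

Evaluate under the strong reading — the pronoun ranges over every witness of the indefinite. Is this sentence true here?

True

"her" takes "a student" as antecedent and "it" takes "a book"; both are donkey pronouns co-varying with the restrictor.
Strong reading: for every (t,b,s) with assigned(t,b,s), read(s,b).
Restrictor triples: (T1,B1,S1)→read(S1,B1) ✓  (T1,B2,S1)→read(S1,B2) ✓  (T1,B3,S2)→read(S2,B3) ✓  (T2,B1,S4)→read(S4,B1) ✓  (T2,B2,S2)→read(S2,B2) ✓  (T2,B3,S3)→read(S3,B3) ✓  (T3,B1,S1)→read(S1,B1) ✓  (T3,B1,S3)→read(S3,B1) ✓  (T3,B1,S4)→read(S4,B1) ✓  (T3,B3,S2)→read(S2,B3) ✓  (T4,B1,S3)→read(S3,B1) ✓  (T4,B2,S4)→read(S4,B2) ✓  (T4,B3,S3)→read(S3,B3) ✓  (T5,B1,S2)→read(S2,B1) ✓  (T5,B3,S3)→read(S3,B3) ✓  (T5,B3,S4)→read(S4,B3) ✓
Every restrictor triple satisfies the scope.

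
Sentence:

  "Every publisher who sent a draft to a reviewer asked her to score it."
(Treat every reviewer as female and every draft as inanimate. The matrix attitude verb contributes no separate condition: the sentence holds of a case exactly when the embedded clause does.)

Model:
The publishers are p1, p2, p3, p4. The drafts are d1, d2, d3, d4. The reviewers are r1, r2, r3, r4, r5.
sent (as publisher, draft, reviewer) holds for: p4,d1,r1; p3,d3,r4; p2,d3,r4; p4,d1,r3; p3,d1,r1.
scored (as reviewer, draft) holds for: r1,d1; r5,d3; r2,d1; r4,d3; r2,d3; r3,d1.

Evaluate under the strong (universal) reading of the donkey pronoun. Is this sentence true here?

"her" takes "a reviewer" as antecedent and "it" takes "a draft"; both are donkey pronouns co-varying with the restrictor.
Strong reading: for every (p,d,r) with sent(p,d,r), scored(r,d).
Restrictor triples: (p2,d3,r4)→scored(r4,d3) ✓  (p3,d1,r1)→scored(r1,d1) ✓  (p3,d3,r4)→scored(r4,d3) ✓  (p4,d1,r1)→scored(r1,d1) ✓  (p4,d1,r3)→scored(r3,d1) ✓
Every restrictor triple satisfies the scope.

True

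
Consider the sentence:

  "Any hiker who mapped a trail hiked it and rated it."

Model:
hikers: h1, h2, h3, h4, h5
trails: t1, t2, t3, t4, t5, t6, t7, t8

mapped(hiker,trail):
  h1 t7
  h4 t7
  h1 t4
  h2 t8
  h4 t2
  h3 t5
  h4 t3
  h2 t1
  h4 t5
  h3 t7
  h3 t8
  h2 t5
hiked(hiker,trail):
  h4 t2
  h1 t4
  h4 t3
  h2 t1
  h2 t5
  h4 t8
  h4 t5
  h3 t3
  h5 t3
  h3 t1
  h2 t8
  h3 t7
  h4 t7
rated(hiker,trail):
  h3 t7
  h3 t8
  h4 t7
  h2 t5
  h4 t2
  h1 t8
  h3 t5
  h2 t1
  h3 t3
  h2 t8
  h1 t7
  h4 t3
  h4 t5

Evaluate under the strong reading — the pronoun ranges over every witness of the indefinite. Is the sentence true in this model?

False

"it" takes "a trail" as antecedent — a donkey pronoun bound across the clause boundary.
Strong reading: for every (h,t) with mapped(h,t), hiked(h,t) ∧ rated(h,t).
Restrictor pairs: (h1,t4) ✗  (h1,t7) ✗  (h2,t1) ✓  (h2,t5) ✓  (h2,t8) ✓  (h3,t5) ✗  (h3,t7) ✓  (h3,t8) ✗  (h4,t2) ✓  (h4,t3) ✓  (h4,t5) ✓  (h4,t7) ✓
Counterexample: (h1,t4) is in mapped but fails the scope.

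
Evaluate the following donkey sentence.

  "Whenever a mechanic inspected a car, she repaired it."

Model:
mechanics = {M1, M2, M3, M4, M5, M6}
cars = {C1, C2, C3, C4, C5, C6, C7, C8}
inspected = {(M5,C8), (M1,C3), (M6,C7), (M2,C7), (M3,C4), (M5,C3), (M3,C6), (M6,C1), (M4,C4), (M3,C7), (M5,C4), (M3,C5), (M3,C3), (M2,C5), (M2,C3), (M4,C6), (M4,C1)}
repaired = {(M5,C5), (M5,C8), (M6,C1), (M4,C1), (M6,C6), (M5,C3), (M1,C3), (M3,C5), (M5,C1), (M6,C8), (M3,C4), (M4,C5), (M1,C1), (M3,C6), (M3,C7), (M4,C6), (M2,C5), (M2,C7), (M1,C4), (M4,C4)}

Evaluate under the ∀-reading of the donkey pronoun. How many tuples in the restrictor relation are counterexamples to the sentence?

"it" takes "a car" as antecedent — a donkey pronoun bound across the clause boundary.
Strong reading: for every (m,c) with inspected(m,c), repaired(m,c).
Restrictor pairs: (M1,C3) ✓  (M2,C3) ✗  (M2,C5) ✓  (M2,C7) ✓  (M3,C3) ✗  (M3,C4) ✓  (M3,C5) ✓  (M3,C6) ✓  (M3,C7) ✓  (M4,C1) ✓  (M4,C4) ✓  (M4,C6) ✓  (M5,C3) ✓  (M5,C4) ✗  (M5,C8) ✓  (M6,C1) ✓  (M6,C7) ✗
Counterexamples (restrictor pairs failing the scope): 4.

4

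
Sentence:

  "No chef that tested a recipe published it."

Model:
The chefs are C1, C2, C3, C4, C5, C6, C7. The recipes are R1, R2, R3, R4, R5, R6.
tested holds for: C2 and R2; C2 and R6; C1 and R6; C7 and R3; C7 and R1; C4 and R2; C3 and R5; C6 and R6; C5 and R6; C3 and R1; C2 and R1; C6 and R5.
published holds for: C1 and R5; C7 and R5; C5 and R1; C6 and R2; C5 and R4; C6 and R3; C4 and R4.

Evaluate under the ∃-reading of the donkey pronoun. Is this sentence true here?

True

"it" takes "a recipe" as antecedent — a donkey pronoun bound across the clause boundary.
Truth condition: for no (c,r) with tested(c,r) does published(c,r) hold.
Restrictor pairs — does the scope hold? (C1,R6):fails  (C2,R1):fails  (C2,R2):fails  (C2,R6):fails  (C3,R1):fails  (C3,R5):fails  (C4,R2):fails  (C5,R6):fails  (C6,R5):fails  (C6,R6):fails  (C7,R1):fails  (C7,R3):fails
Scope holds for no restrictor pair, so the sentence is true.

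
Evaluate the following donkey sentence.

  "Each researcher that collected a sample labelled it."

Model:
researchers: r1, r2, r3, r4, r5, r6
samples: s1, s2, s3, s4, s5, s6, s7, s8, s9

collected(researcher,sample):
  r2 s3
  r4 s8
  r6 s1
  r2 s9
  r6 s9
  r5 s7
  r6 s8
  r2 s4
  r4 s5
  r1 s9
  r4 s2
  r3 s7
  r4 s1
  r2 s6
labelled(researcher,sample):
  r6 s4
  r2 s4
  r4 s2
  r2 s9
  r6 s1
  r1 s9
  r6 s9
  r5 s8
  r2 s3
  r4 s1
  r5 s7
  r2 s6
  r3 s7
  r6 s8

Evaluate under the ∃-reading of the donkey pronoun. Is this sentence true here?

"it" takes "a sample" as antecedent — a donkey pronoun bound across the clause boundary.
Weak reading: every researcher r with some collected-sample has at least one collected-sample s such that labelled(r,s).
Per researcher: r1:✓  r2:✓  r3:✓  r4:✓  r5:✓  r6:✓
Every researcher in the restrictor has a witness.

True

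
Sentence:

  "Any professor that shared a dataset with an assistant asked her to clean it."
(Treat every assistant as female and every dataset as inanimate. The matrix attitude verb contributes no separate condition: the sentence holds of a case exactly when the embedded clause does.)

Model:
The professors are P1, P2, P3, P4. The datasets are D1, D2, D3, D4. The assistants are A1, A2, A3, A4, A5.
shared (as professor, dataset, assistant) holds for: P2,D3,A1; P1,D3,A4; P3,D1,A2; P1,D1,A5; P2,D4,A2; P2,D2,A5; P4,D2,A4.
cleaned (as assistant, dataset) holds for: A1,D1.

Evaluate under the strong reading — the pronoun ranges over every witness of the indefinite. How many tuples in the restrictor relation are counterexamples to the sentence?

"her" takes "an assistant" as antecedent and "it" takes "a dataset"; both are donkey pronouns co-varying with the restrictor.
Strong reading: for every (p,d,a) with shared(p,d,a), cleaned(a,d).
Restrictor triples: (P1,D1,A5)→cleaned(A5,D1) ✗  (P1,D3,A4)→cleaned(A4,D3) ✗  (P2,D2,A5)→cleaned(A5,D2) ✗  (P2,D3,A1)→cleaned(A1,D3) ✗  (P2,D4,A2)→cleaned(A2,D4) ✗  (P3,D1,A2)→cleaned(A2,D1) ✗  (P4,D2,A4)→cleaned(A4,D2) ✗
Counterexamples (restrictor triples failing the scope): 7.

7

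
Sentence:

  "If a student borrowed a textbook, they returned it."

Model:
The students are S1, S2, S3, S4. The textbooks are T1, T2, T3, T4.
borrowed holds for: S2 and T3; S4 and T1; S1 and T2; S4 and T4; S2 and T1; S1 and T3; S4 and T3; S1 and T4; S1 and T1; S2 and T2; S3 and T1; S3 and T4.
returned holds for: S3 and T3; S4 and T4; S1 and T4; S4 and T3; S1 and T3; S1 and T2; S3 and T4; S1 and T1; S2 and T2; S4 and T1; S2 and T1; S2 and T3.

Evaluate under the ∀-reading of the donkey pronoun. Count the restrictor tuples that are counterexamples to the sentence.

1

"it" takes "a textbook" as antecedent — a donkey pronoun bound across the clause boundary.
Strong reading: for every (s,t) with borrowed(s,t), returned(s,t).
Restrictor pairs: (S1,T1) ✓  (S1,T2) ✓  (S1,T3) ✓  (S1,T4) ✓  (S2,T1) ✓  (S2,T2) ✓  (S2,T3) ✓  (S3,T1) ✗  (S3,T4) ✓  (S4,T1) ✓  (S4,T3) ✓  (S4,T4) ✓
Counterexamples (restrictor pairs failing the scope): 1.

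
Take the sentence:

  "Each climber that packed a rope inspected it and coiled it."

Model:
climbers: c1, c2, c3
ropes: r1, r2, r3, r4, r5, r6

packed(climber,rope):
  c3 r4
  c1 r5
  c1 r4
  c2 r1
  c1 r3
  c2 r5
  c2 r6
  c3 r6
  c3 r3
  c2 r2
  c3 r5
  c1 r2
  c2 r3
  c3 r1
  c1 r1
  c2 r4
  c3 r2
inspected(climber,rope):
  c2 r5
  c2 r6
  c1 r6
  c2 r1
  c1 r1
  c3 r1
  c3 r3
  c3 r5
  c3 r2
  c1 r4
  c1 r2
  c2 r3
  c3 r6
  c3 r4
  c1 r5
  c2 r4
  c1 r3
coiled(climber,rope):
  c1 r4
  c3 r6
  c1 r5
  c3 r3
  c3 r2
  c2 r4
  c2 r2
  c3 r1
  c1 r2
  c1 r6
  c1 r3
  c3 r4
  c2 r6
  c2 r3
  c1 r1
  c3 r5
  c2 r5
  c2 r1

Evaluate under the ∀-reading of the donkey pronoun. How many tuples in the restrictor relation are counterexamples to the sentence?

"it" takes "a rope" as antecedent — a donkey pronoun bound across the clause boundary.
Strong reading: for every (c,r) with packed(c,r), inspected(c,r) ∧ coiled(c,r).
Restrictor pairs: (c1,r1) ✓  (c1,r2) ✓  (c1,r3) ✓  (c1,r4) ✓  (c1,r5) ✓  (c2,r1) ✓  (c2,r2) ✗  (c2,r3) ✓  (c2,r4) ✓  (c2,r5) ✓  (c2,r6) ✓  (c3,r1) ✓  (c3,r2) ✓  (c3,r3) ✓  (c3,r4) ✓  (c3,r5) ✓  (c3,r6) ✓
Counterexamples (restrictor pairs failing the scope): 1.

1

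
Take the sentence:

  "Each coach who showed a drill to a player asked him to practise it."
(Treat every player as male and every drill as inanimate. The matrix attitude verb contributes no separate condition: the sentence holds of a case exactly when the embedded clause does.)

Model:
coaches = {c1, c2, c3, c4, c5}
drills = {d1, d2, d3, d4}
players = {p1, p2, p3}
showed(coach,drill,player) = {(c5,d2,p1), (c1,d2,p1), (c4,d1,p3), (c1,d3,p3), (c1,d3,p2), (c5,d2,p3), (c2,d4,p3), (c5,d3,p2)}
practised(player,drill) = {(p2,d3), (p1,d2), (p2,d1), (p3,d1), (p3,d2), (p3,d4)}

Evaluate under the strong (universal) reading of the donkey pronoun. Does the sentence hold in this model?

"him" takes "a player" as antecedent and "it" takes "a drill"; both are donkey pronouns co-varying with the restrictor.
Strong reading: for every (c,d,p) with showed(c,d,p), practised(p,d).
Restrictor triples: (c1,d2,p1)→practised(p1,d2) ✓  (c1,d3,p2)→practised(p2,d3) ✓  (c1,d3,p3)→practised(p3,d3) ✗  (c2,d4,p3)→practised(p3,d4) ✓  (c4,d1,p3)→practised(p3,d1) ✓  (c5,d2,p1)→practised(p1,d2) ✓  (c5,d2,p3)→practised(p3,d2) ✓  (c5,d3,p2)→practised(p2,d3) ✓
Counterexample: (c1,d3,p3) — practised(p3,d3) does not hold.

False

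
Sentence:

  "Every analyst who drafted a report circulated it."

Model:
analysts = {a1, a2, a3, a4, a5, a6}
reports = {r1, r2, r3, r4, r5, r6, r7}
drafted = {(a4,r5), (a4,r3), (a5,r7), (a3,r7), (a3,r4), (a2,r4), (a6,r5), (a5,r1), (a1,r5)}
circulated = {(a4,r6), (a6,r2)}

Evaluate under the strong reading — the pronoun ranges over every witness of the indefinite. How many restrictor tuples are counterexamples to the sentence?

"it" takes "a report" as antecedent — a donkey pronoun bound across the clause boundary.
Strong reading: for every (a,r) with drafted(a,r), circulated(a,r).
Restrictor pairs: (a1,r5) ✗  (a2,r4) ✗  (a3,r4) ✗  (a3,r7) ✗  (a4,r3) ✗  (a4,r5) ✗  (a5,r1) ✗  (a5,r7) ✗  (a6,r5) ✗
Counterexamples (restrictor pairs failing the scope): 9.

9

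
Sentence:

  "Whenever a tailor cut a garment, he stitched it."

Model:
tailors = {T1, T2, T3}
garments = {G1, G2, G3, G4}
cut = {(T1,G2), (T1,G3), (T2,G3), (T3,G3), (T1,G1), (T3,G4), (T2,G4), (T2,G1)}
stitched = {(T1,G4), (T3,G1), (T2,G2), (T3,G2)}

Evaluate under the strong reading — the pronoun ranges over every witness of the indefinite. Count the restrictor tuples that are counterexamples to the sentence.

8

"it" takes "a garment" as antecedent — a donkey pronoun bound across the clause boundary.
Strong reading: for every (t,g) with cut(t,g), stitched(t,g).
Restrictor pairs: (T1,G1) ✗  (T1,G2) ✗  (T1,G3) ✗  (T2,G1) ✗  (T2,G3) ✗  (T2,G4) ✗  (T3,G3) ✗  (T3,G4) ✗
Counterexamples (restrictor pairs failing the scope): 8.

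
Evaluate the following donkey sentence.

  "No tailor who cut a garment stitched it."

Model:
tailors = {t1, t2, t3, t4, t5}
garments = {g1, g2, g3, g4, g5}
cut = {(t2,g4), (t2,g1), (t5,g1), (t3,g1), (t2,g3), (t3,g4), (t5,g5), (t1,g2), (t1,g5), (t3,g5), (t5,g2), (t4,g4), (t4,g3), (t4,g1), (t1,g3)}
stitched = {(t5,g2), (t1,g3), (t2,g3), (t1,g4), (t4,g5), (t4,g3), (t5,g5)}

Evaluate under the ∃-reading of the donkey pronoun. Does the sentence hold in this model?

False

"it" takes "a garment" as antecedent — a donkey pronoun bound across the clause boundary.
Truth condition: for no (t,g) with cut(t,g) does stitched(t,g) hold.
Restrictor pairs — does the scope hold? (t1,g2):fails  (t1,g3):holds  (t1,g5):fails  (t2,g1):fails  (t2,g3):holds  (t2,g4):fails  (t3,g1):fails  (t3,g4):fails  (t3,g5):fails  (t4,g1):fails  (t4,g3):holds  (t4,g4):fails  (t5,g1):fails  (t5,g2):holds  (t5,g5):holds
Scope holds for 5 pair(s), so the sentence is false.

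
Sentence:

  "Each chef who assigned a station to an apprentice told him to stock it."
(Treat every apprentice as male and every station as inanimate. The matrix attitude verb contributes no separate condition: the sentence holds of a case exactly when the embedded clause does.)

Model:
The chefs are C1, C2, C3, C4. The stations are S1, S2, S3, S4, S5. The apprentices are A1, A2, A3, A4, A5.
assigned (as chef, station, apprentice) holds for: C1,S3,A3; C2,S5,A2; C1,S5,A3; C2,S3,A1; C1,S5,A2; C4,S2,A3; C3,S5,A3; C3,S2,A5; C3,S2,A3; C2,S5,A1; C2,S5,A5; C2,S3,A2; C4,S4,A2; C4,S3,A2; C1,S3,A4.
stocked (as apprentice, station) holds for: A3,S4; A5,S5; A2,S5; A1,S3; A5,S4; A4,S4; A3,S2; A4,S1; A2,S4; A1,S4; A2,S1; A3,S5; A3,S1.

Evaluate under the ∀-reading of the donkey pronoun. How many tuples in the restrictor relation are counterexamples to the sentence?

6

"him" takes "an apprentice" as antecedent and "it" takes "a station"; both are donkey pronouns co-varying with the restrictor.
Strong reading: for every (c,s,a) with assigned(c,s,a), stocked(a,s).
Restrictor triples: (C1,S3,A3)→stocked(A3,S3) ✗  (C1,S3,A4)→stocked(A4,S3) ✗  (C1,S5,A2)→stocked(A2,S5) ✓  (C1,S5,A3)→stocked(A3,S5) ✓  (C2,S3,A1)→stocked(A1,S3) ✓  (C2,S3,A2)→stocked(A2,S3) ✗  (C2,S5,A1)→stocked(A1,S5) ✗  (C2,S5,A2)→stocked(A2,S5) ✓  (C2,S5,A5)→stocked(A5,S5) ✓  (C3,S2,A3)→stocked(A3,S2) ✓  (C3,S2,A5)→stocked(A5,S2) ✗  (C3,S5,A3)→stocked(A3,S5) ✓  (C4,S2,A3)→stocked(A3,S2) ✓  (C4,S3,A2)→stocked(A2,S3) ✗  (C4,S4,A2)→stocked(A2,S4) ✓
Counterexamples (restrictor triples failing the scope): 6.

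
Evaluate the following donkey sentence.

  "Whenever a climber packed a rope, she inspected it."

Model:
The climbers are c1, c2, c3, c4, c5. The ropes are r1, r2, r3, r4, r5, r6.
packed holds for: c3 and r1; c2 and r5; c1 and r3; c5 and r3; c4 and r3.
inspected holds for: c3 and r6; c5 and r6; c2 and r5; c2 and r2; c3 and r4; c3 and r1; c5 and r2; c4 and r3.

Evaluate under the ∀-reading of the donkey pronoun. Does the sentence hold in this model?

"it" takes "a rope" as antecedent — a donkey pronoun bound across the clause boundary.
Strong reading: for every (c,r) with packed(c,r), inspected(c,r).
Restrictor pairs: (c1,r3) ✗  (c2,r5) ✓  (c3,r1) ✓  (c4,r3) ✓  (c5,r3) ✗
Counterexample: (c1,r3) is in packed but fails the scope.

False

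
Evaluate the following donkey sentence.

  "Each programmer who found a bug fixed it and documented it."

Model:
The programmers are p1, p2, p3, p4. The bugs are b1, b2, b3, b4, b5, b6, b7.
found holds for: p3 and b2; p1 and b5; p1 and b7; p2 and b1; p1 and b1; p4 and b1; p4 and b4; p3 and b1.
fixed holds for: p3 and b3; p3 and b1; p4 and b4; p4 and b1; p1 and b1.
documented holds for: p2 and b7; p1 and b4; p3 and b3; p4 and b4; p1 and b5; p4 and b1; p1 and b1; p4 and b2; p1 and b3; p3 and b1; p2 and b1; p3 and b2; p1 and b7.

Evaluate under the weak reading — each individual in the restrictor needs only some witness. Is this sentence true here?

False

"it" takes "a bug" as antecedent — a donkey pronoun bound across the clause boundary.
Weak reading: every programmer p with some found-bug has at least one found-bug b such that fixed(p,b) ∧ documented(p,b).
Per programmer: p1:✓  p2:✗  p3:✓  p4:✓
p2 has no witness among its found-bugs.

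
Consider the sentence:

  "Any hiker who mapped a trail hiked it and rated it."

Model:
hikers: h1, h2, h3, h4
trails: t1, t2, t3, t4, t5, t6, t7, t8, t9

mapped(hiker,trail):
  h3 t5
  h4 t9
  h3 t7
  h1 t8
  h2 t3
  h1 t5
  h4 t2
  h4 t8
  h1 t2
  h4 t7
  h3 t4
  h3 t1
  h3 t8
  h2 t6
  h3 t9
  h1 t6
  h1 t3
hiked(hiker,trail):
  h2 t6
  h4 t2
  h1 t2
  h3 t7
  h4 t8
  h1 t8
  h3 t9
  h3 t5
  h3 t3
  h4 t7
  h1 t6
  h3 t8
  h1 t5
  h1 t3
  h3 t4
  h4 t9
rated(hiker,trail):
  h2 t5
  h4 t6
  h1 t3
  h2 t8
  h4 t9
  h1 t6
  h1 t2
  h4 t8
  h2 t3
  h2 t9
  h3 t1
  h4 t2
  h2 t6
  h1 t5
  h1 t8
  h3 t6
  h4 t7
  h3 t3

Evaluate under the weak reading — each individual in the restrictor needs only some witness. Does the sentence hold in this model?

False

"it" takes "a trail" as antecedent — a donkey pronoun bound across the clause boundary.
Weak reading: every hiker h with some mapped-trail has at least one mapped-trail t such that hiked(h,t) ∧ rated(h,t).
Per hiker: h1:✓  h2:✓  h3:✗  h4:✓
h3 has no witness among its mapped-trails.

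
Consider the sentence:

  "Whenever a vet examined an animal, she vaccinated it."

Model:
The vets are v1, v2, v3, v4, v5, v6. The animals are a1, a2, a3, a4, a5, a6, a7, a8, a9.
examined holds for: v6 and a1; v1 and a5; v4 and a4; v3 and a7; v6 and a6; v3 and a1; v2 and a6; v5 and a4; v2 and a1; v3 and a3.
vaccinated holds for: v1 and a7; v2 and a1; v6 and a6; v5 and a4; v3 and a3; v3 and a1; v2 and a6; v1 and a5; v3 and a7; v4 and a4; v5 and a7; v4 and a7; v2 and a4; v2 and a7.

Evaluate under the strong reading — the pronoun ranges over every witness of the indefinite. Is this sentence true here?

"it" takes "an animal" as antecedent — a donkey pronoun bound across the clause boundary.
Strong reading: for every (v,a) with examined(v,a), vaccinated(v,a).
Restrictor pairs: (v1,a5) ✓  (v2,a1) ✓  (v2,a6) ✓  (v3,a1) ✓  (v3,a3) ✓  (v3,a7) ✓  (v4,a4) ✓  (v5,a4) ✓  (v6,a1) ✗  (v6,a6) ✓
Counterexample: (v6,a1) is in examined but fails the scope.

False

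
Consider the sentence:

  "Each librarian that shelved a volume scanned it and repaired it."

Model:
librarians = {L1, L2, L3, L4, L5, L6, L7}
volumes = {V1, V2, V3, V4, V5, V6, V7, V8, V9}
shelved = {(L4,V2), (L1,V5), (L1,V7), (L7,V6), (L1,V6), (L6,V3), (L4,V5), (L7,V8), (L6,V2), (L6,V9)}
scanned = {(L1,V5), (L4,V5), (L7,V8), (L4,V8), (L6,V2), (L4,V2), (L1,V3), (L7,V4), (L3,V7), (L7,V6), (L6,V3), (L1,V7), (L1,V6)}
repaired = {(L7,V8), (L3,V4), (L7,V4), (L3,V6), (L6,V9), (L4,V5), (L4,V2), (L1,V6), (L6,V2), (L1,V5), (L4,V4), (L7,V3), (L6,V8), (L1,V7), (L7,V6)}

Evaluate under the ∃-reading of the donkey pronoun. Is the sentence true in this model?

True

"it" takes "a volume" as antecedent — a donkey pronoun bound across the clause boundary.
Weak reading: every librarian l with some shelved-volume has at least one shelved-volume v such that scanned(l,v) ∧ repaired(l,v).
Per librarian: L1:✓  L4:✓  L6:✓  L7:✓
Every librarian in the restrictor has a witness.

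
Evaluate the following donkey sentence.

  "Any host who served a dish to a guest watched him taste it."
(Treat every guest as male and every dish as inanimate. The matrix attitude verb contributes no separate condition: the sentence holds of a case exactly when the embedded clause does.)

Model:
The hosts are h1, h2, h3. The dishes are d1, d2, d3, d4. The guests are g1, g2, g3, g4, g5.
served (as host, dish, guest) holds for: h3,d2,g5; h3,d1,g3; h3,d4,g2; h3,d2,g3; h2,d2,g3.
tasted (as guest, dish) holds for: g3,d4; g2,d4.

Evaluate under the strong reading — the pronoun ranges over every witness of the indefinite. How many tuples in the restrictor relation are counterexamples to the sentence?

"him" takes "a guest" as antecedent and "it" takes "a dish"; both are donkey pronouns co-varying with the restrictor.
Strong reading: for every (h,d,g) with served(h,d,g), tasted(g,d).
Restrictor triples: (h2,d2,g3)→tasted(g3,d2) ✗  (h3,d1,g3)→tasted(g3,d1) ✗  (h3,d2,g3)→tasted(g3,d2) ✗  (h3,d2,g5)→tasted(g5,d2) ✗  (h3,d4,g2)→tasted(g2,d4) ✓
Counterexamples (restrictor triples failing the scope): 4.

4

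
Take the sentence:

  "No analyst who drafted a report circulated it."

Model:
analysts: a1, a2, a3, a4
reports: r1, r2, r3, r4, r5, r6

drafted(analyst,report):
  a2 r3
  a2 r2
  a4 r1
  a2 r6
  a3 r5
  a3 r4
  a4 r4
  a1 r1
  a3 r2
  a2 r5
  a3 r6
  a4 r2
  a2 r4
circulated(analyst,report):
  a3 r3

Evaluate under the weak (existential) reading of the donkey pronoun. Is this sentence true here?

"it" takes "a report" as antecedent — a donkey pronoun bound across the clause boundary.
Truth condition: for no (a,r) with drafted(a,r) does circulated(a,r) hold.
Restrictor pairs — does the scope hold? (a1,r1):fails  (a2,r2):fails  (a2,r3):fails  (a2,r4):fails  (a2,r5):fails  (a2,r6):fails  (a3,r2):fails  (a3,r4):fails  (a3,r5):fails  (a3,r6):fails  (a4,r1):fails  (a4,r2):fails  (a4,r4):fails
Scope holds for no restrictor pair, so the sentence is true.

True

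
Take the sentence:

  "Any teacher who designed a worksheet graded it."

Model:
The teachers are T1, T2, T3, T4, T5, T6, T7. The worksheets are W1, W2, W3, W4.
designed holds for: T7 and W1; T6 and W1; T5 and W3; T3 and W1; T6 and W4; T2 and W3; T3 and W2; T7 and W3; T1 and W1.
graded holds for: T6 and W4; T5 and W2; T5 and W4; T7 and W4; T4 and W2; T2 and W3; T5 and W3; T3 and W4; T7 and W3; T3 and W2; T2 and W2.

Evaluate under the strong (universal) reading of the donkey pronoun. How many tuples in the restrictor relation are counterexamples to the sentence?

4

"it" takes "a worksheet" as antecedent — a donkey pronoun bound across the clause boundary.
Strong reading: for every (t,w) with designed(t,w), graded(t,w).
Restrictor pairs: (T1,W1) ✗  (T2,W3) ✓  (T3,W1) ✗  (T3,W2) ✓  (T5,W3) ✓  (T6,W1) ✗  (T6,W4) ✓  (T7,W1) ✗  (T7,W3) ✓
Counterexamples (restrictor pairs failing the scope): 4.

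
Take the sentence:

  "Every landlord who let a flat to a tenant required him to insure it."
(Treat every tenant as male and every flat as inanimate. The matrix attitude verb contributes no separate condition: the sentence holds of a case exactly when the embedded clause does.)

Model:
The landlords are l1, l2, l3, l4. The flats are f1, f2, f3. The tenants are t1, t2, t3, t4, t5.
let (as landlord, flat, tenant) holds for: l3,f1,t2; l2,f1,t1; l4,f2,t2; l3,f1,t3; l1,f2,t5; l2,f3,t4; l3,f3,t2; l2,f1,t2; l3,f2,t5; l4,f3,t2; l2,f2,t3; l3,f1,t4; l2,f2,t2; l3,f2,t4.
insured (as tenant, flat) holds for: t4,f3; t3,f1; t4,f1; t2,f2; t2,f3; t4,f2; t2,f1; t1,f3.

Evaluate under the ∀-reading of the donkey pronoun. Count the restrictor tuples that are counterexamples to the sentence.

4

"him" takes "a tenant" as antecedent and "it" takes "a flat"; both are donkey pronouns co-varying with the restrictor.
Strong reading: for every (l,f,t) with let(l,f,t), insured(t,f).
Restrictor triples: (l1,f2,t5)→insured(t5,f2) ✗  (l2,f1,t1)→insured(t1,f1) ✗  (l2,f1,t2)→insured(t2,f1) ✓  (l2,f2,t2)→insured(t2,f2) ✓  (l2,f2,t3)→insured(t3,f2) ✗  (l2,f3,t4)→insured(t4,f3) ✓  (l3,f1,t2)→insured(t2,f1) ✓  (l3,f1,t3)→insured(t3,f1) ✓  (l3,f1,t4)→insured(t4,f1) ✓  (l3,f2,t4)→insured(t4,f2) ✓  (l3,f2,t5)→insured(t5,f2) ✗  (l3,f3,t2)→insured(t2,f3) ✓  (l4,f2,t2)→insured(t2,f2) ✓  (l4,f3,t2)→insured(t2,f3) ✓
Counterexamples (restrictor triples failing the scope): 4.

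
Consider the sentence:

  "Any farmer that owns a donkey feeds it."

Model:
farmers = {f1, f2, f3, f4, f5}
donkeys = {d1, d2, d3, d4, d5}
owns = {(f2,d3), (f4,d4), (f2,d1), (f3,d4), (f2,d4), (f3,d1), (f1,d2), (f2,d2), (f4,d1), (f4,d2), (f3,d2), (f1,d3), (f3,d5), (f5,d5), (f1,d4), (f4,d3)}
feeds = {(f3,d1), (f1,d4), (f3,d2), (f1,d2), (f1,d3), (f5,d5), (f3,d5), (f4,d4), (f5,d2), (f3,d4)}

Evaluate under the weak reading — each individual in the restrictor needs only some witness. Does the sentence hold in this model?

"it" takes "a donkey" as antecedent — a donkey pronoun bound across the clause boundary.
Weak reading: every farmer f with some owns-donkey has at least one owns-donkey d such that feeds(f,d).
Per farmer: f1:✓  f2:✗  f3:✓  f4:✓  f5:✓
f2 has no witness among its owns-donkeys.

False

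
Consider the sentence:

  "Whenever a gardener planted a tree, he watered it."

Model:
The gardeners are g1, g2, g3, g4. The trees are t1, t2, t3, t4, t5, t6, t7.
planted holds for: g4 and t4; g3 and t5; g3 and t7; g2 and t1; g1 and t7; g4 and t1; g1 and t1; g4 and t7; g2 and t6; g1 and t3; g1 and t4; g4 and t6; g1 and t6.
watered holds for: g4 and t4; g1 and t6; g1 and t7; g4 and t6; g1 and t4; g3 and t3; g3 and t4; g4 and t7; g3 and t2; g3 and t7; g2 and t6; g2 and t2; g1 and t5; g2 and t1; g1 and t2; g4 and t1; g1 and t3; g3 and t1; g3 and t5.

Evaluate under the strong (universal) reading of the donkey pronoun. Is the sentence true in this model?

"it" takes "a tree" as antecedent — a donkey pronoun bound across the clause boundary.
Strong reading: for every (g,t) with planted(g,t), watered(g,t).
Restrictor pairs: (g1,t1) ✗  (g1,t3) ✓  (g1,t4) ✓  (g1,t6) ✓  (g1,t7) ✓  (g2,t1) ✓  (g2,t6) ✓  (g3,t5) ✓  (g3,t7) ✓  (g4,t1) ✓  (g4,t4) ✓  (g4,t6) ✓  (g4,t7) ✓
Counterexample: (g1,t1) is in planted but fails the scope.

False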